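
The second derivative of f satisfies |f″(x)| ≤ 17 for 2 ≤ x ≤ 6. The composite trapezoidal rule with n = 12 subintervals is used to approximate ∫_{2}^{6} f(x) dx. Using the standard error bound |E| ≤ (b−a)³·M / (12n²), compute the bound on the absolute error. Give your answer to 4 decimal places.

0.6296

|E| ≤ (4)³·17 / (12·12²) = 1088/1728 = 0.6296.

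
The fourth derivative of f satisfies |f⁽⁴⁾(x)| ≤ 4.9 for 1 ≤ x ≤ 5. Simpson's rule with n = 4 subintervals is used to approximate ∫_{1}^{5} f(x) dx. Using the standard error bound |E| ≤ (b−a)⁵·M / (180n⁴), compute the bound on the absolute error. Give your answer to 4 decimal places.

0.1089

|E| ≤ (4)⁵·4.9 / (180·4⁴) = 5017.6/46080 = 0.1089.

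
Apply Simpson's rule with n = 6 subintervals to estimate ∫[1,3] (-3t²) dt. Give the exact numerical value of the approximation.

-26

h = (3 − 1)/6 = 0.333333.
Nodes t₀,…,t₆ = 1, 1.333333, 1.666667, 2, 2.333333, 2.666667, 3.
f(t) = -3t²: f₀=-3, f₁=-5.333333, f₂=-8.333333, f₃=-12, f₄=-16.333333, f₅=-21.333333, f₆=-27.
(h/3)·[f₀ + 4f₁ + 2f₂ + 4f₃ + 2f₄ + 4f₅ + f₆] = 0.111111·(-234) = -26.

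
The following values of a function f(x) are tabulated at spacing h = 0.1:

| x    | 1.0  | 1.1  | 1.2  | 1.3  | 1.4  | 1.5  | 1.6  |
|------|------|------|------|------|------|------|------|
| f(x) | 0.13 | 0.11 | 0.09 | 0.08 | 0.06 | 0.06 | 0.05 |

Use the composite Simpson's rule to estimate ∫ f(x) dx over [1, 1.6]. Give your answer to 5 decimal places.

0.04933

h = 0.1, n = 6.
(h/3)·[y₀ + 4y₁ + 2y₂ + 4y₃ + 2y₄ + 4y₅ + y₆] = 0.033333·(1.48) = 0.04933.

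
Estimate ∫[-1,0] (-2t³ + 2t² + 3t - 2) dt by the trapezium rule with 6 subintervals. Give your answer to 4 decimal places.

-2.3102

h = (0 − (-1))/6 = 0.166667.
Nodes t₀,…,t₆ = -1, -0.833333, -0.666667, -0.5, -0.333333, -0.166667, 0.
f(t) = -2t³ + 2t² + 3t - 2: f₀=-1, f₁=-1.953704, f₂=-2.518519, f₃=-2.75, f₄=-2.703704, f₅=-2.435185, f₆=-2.
(h/2)·[f₀ + 2f₁ + 2f₂ + 2f₃ + 2f₄ + 2f₅ + f₆] = 0.083333·(-27.722222) = -2.3102.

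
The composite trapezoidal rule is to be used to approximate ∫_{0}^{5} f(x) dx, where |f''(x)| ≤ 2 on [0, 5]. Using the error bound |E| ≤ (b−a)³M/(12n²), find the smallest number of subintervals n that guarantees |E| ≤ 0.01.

Need 250/(12n²) ≤ 0.01.
n² ≥ 250/(12·0.01) = 2083.33 ⇒ n ≥ 45.6435, so the smallest n is 46.

46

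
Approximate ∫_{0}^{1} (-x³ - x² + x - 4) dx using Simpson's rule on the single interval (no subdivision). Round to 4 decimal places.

S = (b−a)/6 · [f(0) + 4f(0.5) + f(1)] = 0.166667·[(-4) + 4·(-3.875) + (-5)] = -4.0833.

-4.0833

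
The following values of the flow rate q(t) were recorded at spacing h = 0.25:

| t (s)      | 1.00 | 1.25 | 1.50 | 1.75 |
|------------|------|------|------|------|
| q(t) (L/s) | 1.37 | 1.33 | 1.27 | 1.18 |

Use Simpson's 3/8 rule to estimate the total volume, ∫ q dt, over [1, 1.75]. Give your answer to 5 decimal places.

h = 0.25, n = 3.
(3h/8)·[y₀ + 3y₁ + 3y₂ + y₃] = 0.09375·(10.35) = 0.97031.

0.97031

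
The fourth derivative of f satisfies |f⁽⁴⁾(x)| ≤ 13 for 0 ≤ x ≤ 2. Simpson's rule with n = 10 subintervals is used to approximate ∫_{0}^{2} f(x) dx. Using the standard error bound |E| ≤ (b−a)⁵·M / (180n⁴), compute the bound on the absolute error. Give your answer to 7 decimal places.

|E| ≤ (2)⁵·13 / (180·10⁴) = 416/1800000 = 0.0002311.

0.0002311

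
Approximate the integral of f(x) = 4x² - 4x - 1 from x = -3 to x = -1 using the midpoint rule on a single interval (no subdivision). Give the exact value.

46

M = (b−a)·f(-2) = 2·(23) = 46.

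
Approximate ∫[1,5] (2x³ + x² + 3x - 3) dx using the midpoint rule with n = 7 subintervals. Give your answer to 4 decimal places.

375.2653

h = (5 − 1)/7 = 0.571429.
Midpoints m₁,…,m₇ = 1.285714, 1.857143, 2.428571, 3, 3.571429, 4.142857, 4.714286.
f(m₁)=6.760933, f(m₂)=18.830904, f(m₃)=38.830904, f(m₄)=69, f(m₅)=111.577259, f(m₆)=168.801749, f(m₇)=242.912536.
h·[f(m₁) + f(m₂) + f(m₃) + f(m₄) + f(m₅) + f(m₆) + f(m₇)] = 0.571429·(656.714286) = 375.2653.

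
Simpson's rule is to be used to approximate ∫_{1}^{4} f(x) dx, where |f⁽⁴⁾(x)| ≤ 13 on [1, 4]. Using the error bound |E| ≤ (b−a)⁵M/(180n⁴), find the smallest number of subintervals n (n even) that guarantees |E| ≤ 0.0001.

Need 3159/(180n⁴) ≤ 0.0001.
n⁴ ≥ 3159/(180·0.0001) = 175500 ⇒ n ≥ 20.4677, so the smallest even n is 22. (n must be even for Simpson's rule.)

22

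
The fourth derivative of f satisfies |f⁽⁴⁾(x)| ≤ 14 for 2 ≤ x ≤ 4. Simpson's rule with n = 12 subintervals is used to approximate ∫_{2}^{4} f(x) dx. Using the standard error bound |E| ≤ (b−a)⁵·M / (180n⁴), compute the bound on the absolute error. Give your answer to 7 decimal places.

|E| ≤ (2)⁵·14 / (180·12⁴) = 448/3732480 = 0.0001200.

0.0001200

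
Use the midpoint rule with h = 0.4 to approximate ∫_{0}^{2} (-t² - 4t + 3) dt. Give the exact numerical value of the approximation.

-4.64

h = (2 − 0)/5 = 0.4.
Midpoints m₁,…,m₅ = 0.2, 0.6, 1, 1.4, 1.8.
f(m₁)=2.16, f(m₂)=0.24, f(m₃)=-2, f(m₄)=-4.56, f(m₅)=-7.44.
h·[f(m₁) + f(m₂) + f(m₃) + f(m₄) + f(m₅)] = 0.4·(-11.6) = -4.64.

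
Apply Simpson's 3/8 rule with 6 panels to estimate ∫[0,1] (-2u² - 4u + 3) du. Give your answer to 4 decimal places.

0.3333

h = (1 − 0)/6 = 0.166667.
Nodes u₀,…,u₆ = 0, 0.166667, 0.333333, 0.5, 0.666667, 0.833333, 1.
f(u) = -2u² - 4u + 3: f₀=3, f₁=2.277778, f₂=1.444444, f₃=0.5, f₄=-0.555556, f₅=-1.722222, f₆=-3.
(3h/8)·[f₀ + 3f₁ + 3f₂ + 2f₃ + 3f₄ + 3f₅ + f₆] = 0.0625·(5.333333) = 0.3333.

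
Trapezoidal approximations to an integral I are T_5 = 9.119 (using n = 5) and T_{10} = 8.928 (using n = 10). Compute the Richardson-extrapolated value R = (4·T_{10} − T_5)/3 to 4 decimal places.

R = (4·T_{10} − T_5) / 3 = (4·8.928 − 9.119)/3 = (26.593)/3 = 8.8643.

8.8643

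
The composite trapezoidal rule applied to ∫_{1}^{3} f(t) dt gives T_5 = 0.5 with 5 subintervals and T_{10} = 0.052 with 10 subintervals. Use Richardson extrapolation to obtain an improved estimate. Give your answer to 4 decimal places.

-0.0973

R = (4·T_{10} − T_5) / 3 = (4·0.052 − 0.5)/3 = (-0.292)/3 = -0.0973.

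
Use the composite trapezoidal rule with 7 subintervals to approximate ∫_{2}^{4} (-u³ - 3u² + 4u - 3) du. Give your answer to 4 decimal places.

-98.3265

h = (4 − 2)/7 = 0.285714.
Nodes u₀,…,u₇ = 2, 2.285714, 2.571429, 2.857143, 3.142857, 3.428571, 3.714286, 4.
f(u) = -u³ - 3u² + 4u - 3: f₀=-15, f₁=-21.472303, f₂=-29.553936, f₃=-39.384840, f₄=-51.104956, f₅=-64.854227, f₆=-80.772595, f₇=-99.
(h/2)·[f₀ + 2f₁ + 2f₂ + 2f₃ + 2f₄ + 2f₅ + 2f₆ + f₇] = 0.142857·(-688.285714) = -98.3265.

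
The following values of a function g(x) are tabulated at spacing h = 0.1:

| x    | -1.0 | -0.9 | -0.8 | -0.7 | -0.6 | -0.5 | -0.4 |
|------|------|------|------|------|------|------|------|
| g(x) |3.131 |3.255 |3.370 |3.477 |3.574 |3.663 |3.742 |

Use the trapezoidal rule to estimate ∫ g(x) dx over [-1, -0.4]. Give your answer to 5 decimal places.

h = 0.1, n = 6.
(h/2)·[y₀ + 2y₁ + 2y₂ + 2y₃ + 2y₄ + 2y₅ + y₆] = 0.05·(41.551) = 2.07755.

2.07755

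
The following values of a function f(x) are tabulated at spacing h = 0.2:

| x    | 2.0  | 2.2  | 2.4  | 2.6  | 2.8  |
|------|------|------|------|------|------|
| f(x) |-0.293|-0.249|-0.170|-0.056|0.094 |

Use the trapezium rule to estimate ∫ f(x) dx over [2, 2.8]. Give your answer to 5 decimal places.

-0.11490

h = 0.2, n = 4.
(h/2)·[y₀ + 2y₁ + 2y₂ + 2y₃ + y₄] = 0.1·(-1.149) = -0.11490.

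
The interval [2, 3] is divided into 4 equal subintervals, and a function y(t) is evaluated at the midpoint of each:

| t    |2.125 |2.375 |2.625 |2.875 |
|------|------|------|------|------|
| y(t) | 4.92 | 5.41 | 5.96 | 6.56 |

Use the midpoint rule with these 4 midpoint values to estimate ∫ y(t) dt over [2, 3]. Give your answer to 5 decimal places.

5.71250

h = 0.25, n = 4.
h·[y(m₁) + y(m₂) + y(m₃) + y(m₄)] = 0.25·(22.85) = 5.71250.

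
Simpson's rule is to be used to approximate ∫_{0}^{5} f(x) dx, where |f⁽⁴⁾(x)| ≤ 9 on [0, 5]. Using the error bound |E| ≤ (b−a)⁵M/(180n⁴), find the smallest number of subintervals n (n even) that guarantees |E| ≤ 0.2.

Need 28125/(180n⁴) ≤ 0.2.
n⁴ ≥ 28125/(180·0.2) = 781.25 ⇒ n ≥ 5.2869, so the smallest even n is 6. (n must be even for Simpson's rule.)

6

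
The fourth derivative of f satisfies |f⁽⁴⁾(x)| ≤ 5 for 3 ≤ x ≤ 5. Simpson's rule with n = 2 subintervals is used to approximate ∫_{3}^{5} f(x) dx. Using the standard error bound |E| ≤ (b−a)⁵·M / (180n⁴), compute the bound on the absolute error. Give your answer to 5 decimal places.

0.05556

|E| ≤ (2)⁵·5 / (180·2⁴) = 160/2880 = 0.05556.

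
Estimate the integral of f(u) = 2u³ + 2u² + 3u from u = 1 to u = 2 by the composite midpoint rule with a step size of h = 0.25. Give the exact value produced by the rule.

h = (2 − 1)/4 = 0.25.
Midpoints m₁,…,m₄ = 1.125, 1.375, 1.625, 1.875.
f(m₁)=8.75390625, f(m₂)=13.10546875, f(m₃)=18.73828125, f(m₄)=25.83984375.
h·[f(m₁) + f(m₂) + f(m₃) + f(m₄)] = 0.25·(66.4375) = 16.609375.

16.609375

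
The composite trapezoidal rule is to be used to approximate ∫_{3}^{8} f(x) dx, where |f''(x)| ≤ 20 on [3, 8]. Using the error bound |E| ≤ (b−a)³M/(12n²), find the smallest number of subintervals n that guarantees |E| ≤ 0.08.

52

Need 2500/(12n²) ≤ 0.08.
n² ≥ 2500/(12·0.08) = 2604.17 ⇒ n ≥ 51.0310, so the smallest n is 52.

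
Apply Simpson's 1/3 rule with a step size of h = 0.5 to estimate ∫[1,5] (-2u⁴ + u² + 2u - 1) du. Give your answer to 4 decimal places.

-1188.3333

h = (5 − 1)/8 = 0.5.
Nodes u₀,…,u₈ = 1, 1.5, 2, 2.5, 3, 3.5, 4, 4.5, 5.
f(u) = -2u⁴ + u² + 2u - 1: f₀=0, f₁=-5.875, f₂=-25, f₃=-67.875, f₄=-148, f₅=-281.875, f₆=-489, f₇=-791.875, f₈=-1216.
(h/3)·[f₀ + 4f₁ + 2f₂ + 4f₃ + 2f₄ + 4f₅ + 2f₆ + 4f₇ + f₈] = 0.166667·(-7130) = -1188.3333.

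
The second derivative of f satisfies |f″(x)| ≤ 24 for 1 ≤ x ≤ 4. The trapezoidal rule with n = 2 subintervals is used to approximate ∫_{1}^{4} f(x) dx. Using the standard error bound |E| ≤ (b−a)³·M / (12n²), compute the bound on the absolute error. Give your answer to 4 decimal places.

|E| ≤ (3)³·24 / (12·2²) = 648/48 = 13.5000.

13.5000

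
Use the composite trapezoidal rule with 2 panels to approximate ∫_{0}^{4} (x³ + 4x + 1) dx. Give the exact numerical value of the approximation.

116

h = (4 − 0)/2 = 2.
Nodes x₀,…,x₂ = 0, 2, 4.
f(x) = x³ + 4x + 1: f₀=1, f₁=17, f₂=81.
(h/2)·[f₀ + 2f₁ + f₂] = 1·(116) = 116.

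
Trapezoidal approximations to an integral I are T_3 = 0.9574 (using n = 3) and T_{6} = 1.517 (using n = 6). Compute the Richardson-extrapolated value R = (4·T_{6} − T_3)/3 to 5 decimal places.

1.70353

R = (4·T_{6} − T_3) / 3 = (4·1.517 − 0.9574)/3 = (5.1106)/3 = 1.70353.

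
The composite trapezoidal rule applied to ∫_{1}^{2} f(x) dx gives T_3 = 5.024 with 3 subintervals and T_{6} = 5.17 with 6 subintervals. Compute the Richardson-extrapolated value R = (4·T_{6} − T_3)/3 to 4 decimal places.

5.2187

R = (4·T_{6} − T_3) / 3 = (4·5.17 − 5.024)/3 = (15.656)/3 = 5.2187.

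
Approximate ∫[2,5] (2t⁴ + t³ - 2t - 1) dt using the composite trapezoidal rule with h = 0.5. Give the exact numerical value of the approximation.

1386.25

h = (5 − 2)/6 = 0.5.
Nodes t₀,…,t₆ = 2, 2.5, 3, 3.5, 4, 4.5, 5.
f(t) = 2t⁴ + t³ - 2t - 1: f₀=35, f₁=87.75, f₂=182, f₃=335, f₄=567, f₅=901.25, f₆=1364.
(h/2)·[f₀ + 2f₁ + 2f₂ + 2f₃ + 2f₄ + 2f₅ + f₆] = 0.25·(5545) = 1386.25.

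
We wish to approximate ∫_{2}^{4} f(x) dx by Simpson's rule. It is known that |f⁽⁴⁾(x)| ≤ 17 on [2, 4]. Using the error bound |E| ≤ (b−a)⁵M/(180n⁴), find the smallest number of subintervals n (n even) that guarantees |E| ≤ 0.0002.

Need 544/(180n⁴) ≤ 0.0002.
n⁴ ≥ 544/(180·0.0002) = 15111.1 ⇒ n ≥ 11.0873, so the smallest even n is 12. (n must be even for Simpson's rule.)

12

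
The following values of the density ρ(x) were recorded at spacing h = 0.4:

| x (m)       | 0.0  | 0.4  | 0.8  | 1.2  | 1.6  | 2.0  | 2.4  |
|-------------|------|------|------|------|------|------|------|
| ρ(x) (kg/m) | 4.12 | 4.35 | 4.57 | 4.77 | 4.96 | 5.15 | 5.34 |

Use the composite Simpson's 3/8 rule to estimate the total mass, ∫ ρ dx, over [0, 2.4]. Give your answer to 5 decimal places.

11.41350

h = 0.4, n = 6.
(3h/8)·[y₀ + 3y₁ + 3y₂ + 2y₃ + 3y₄ + 3y₅ + y₆] = 0.15·(76.09) = 11.41350.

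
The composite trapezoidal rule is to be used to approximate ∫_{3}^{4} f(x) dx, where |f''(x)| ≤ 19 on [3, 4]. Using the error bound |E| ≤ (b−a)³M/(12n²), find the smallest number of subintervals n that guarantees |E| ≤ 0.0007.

48

Need 19/(12n²) ≤ 0.0007.
n² ≥ 19/(12·0.0007) = 2261.9 ⇒ n ≥ 47.5595, so the smallest n is 48.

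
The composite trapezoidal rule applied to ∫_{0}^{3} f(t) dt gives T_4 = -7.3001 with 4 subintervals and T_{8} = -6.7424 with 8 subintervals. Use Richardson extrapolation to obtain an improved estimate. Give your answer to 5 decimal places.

-6.55650

R = (4·T_{8} − T_4) / 3 = (4·(-6.7424) − (-7.3001))/3 = (-19.6695)/3 = -6.55650.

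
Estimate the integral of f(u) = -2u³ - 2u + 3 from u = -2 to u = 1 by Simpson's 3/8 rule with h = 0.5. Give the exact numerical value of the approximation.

h = (1 − (-2))/6 = 0.5.
Nodes u₀,…,u₆ = -2, -1.5, -1, -0.5, 0, 0.5, 1.
f(u) = -2u³ - 2u + 3: f₀=23, f₁=12.75, f₂=7, f₃=4.25, f₄=3, f₅=1.75, f₆=-1.
(3h/8)·[f₀ + 3f₁ + 3f₂ + 2f₃ + 3f₄ + 3f₅ + f₆] = 0.1875·(104) = 19.5.

19.5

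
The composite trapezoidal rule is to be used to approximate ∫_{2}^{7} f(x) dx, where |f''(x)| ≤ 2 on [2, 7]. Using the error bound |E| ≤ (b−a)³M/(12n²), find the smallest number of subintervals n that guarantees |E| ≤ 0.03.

Need 250/(12n²) ≤ 0.03.
n² ≥ 250/(12·0.03) = 694.444 ⇒ n ≥ 26.3523, so the smallest n is 27.

27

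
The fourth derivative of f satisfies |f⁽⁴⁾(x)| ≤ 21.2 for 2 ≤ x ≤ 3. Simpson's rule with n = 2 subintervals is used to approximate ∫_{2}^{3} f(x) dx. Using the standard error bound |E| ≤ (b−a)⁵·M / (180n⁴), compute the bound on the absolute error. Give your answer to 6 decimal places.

|E| ≤ (1)⁵·21.2 / (180·2⁴) = 21.2/2880 = 0.007361.

0.007361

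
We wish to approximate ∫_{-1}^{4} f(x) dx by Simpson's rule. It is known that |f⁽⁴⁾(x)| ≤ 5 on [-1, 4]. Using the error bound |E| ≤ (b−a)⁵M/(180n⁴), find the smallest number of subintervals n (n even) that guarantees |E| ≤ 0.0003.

24

Need 15625/(180n⁴) ≤ 0.0003.
n⁴ ≥ 15625/(180·0.0003) = 289352 ⇒ n ≥ 23.1930, so the smallest even n is 24. (n must be even for Simpson's rule.)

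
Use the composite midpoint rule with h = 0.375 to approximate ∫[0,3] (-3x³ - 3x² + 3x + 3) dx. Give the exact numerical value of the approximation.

-64.669921875

h = (3 − 0)/8 = 0.375.
Midpoints m₁,…,m₈ = 0.1875, 0.5625, 0.9375, 1.3125, 1.6875, 2.0625, 2.4375, 2.8125.
f(m₁)=3.437255859375, f(m₂)=3.204345703125, f(m₃)=0.703857421875, f(m₄)=-5.013427734375, f(m₅)=-14.896728515625, f(m₆)=-29.895263671875, f(m₇)=-50.958251953125, f(m₈)=-79.034912109375.
h·[f(m₁) + f(m₂) + f(m₃) + f(m₄) + f(m₅) + f(m₆) + f(m₇) + f(m₈)] = 0.375·(-172.453125) = -64.669921875.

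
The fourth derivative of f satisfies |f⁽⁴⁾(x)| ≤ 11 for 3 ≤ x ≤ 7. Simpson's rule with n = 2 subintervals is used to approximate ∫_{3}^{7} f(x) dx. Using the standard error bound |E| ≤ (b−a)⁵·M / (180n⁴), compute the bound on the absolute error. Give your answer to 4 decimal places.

3.9111

|E| ≤ (4)⁵·11 / (180·2⁴) = 11264/2880 = 3.9111.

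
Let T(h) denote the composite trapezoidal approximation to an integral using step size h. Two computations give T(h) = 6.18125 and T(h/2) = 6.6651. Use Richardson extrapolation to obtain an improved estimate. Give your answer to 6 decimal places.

R = (4·T(h/2) − T(h)) / 3 = (4·6.6651 − 6.18125)/3 = (20.47915)/3 = 6.826383.

6.826383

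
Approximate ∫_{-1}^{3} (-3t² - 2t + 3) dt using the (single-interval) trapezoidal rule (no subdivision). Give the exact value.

-56

T = (b−a)/2 · [f(-1) + f(3)] = 2·[2 + (-30)] = -56.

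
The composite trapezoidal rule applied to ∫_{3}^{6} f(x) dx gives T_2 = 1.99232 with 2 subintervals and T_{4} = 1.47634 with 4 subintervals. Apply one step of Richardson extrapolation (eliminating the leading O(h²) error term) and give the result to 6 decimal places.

1.304347

R = (4·T_{4} − T_2) / 3 = (4·1.47634 − 1.99232)/3 = (3.91304)/3 = 1.304347.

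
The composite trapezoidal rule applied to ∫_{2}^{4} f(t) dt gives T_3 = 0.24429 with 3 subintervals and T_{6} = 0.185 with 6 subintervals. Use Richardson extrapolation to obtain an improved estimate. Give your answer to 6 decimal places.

R = (4·T_{6} − T_3) / 3 = (4·0.185 − 0.24429)/3 = (0.49571)/3 = 0.165237.

0.165237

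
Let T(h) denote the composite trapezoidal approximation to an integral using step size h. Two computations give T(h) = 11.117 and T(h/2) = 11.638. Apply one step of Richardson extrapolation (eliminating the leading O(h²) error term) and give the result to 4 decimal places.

R = (4·T(h/2) − T(h)) / 3 = (4·11.638 − 11.117)/3 = (35.435)/3 = 11.8117.

11.8117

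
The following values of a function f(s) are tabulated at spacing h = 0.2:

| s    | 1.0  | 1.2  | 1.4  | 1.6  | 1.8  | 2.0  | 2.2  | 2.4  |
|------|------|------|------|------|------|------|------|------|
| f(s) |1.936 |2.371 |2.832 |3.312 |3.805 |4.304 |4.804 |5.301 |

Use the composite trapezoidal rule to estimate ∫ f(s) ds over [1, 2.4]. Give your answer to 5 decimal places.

h = 0.2, n = 7.
(h/2)·[y₀ + 2y₁ + 2y₂ + 2y₃ + 2y₄ + 2y₅ + 2y₆ + y₇] = 0.1·(50.093) = 5.00930.

5.00930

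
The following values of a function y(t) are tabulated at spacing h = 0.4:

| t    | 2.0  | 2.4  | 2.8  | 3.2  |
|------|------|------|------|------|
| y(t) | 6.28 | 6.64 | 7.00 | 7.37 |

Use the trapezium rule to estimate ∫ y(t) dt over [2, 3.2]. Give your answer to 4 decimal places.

8.1860

h = 0.4, n = 3.
(h/2)·[y₀ + 2y₁ + 2y₂ + y₃] = 0.2·(40.93) = 8.1860.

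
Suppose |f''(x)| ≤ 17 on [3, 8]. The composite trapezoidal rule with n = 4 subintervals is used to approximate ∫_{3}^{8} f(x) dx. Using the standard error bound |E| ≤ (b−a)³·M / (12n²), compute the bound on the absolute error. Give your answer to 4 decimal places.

11.0677

|E| ≤ (5)³·17 / (12·4²) = 2125/192 = 11.0677.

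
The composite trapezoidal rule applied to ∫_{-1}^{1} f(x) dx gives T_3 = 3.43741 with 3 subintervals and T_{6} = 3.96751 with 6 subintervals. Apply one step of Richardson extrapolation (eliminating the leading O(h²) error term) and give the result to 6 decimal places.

R = (4·T_{6} − T_3) / 3 = (4·3.96751 − 3.43741)/3 = (12.43263)/3 = 4.144210.

4.144210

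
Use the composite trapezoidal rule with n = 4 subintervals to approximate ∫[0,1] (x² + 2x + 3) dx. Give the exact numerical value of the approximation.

h = (1 − 0)/4 = 0.25.
Nodes x₀,…,x₄ = 0, 0.25, 0.5, 0.75, 1.
f(x) = x² + 2x + 3: f₀=3, f₁=3.5625, f₂=4.25, f₃=5.0625, f₄=6.
(h/2)·[f₀ + 2f₁ + 2f₂ + 2f₃ + f₄] = 0.125·(34.75) = 4.34375.

4.34375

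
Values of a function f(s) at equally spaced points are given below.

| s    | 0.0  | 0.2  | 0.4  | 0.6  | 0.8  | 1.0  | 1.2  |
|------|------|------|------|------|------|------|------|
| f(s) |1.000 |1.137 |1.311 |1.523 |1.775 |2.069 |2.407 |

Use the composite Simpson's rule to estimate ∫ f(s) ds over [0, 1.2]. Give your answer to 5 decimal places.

1.89967

h = 0.2, n = 6.
(h/3)·[y₀ + 4y₁ + 2y₂ + 4y₃ + 2y₄ + 4y₅ + y₆] = 0.066667·(28.495) = 1.89967.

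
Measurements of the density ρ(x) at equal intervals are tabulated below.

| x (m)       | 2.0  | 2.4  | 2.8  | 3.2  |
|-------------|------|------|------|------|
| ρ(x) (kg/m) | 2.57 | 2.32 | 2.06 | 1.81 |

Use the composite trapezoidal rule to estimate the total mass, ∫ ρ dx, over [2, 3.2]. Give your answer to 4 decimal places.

2.6280

h = 0.4, n = 3.
(h/2)·[y₀ + 2y₁ + 2y₂ + y₃] = 0.2·(13.14) = 2.6280.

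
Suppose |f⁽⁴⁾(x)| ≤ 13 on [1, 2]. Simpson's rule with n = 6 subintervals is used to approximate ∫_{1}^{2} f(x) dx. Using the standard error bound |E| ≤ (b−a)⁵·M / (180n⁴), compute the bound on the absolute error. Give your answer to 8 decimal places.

0.00005573

|E| ≤ (1)⁵·13 / (180·6⁴) = 13/233280 = 0.00005573.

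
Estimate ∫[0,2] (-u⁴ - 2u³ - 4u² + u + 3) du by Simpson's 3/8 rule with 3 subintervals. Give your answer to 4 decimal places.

h = (2 − 0)/3 = 0.666667.
Nodes u₀,…,u₃ = 0, 0.666667, 1.333333, 2.
f(u) = -u⁴ - 2u³ - 4u² + u + 3: f₀=3, f₁=1.098765, f₂=-10.679012, f₃=-43.
(3h/8)·[f₀ + 3f₁ + 3f₂ + f₃] = 0.25·(-68.740741) = -17.1852.

-17.1852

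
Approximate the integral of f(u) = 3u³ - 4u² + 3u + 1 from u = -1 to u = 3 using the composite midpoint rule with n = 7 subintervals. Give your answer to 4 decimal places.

h = (3 − (-1))/7 = 0.571429.
Midpoints m₁,…,m₇ = -0.714286, -0.142857, 0.428571, 1, 1.571429, 2.142857, 2.714286.
f(m₁)=-4.276968, f(m₂)=0.481050, f(m₃)=1.787172, f(m₄)=3, f(m₅)=7.478134, f(m₆)=18.580175, f(m₇)=39.664723.
h·[f(m₁) + f(m₂) + f(m₃) + f(m₄) + f(m₅) + f(m₆) + f(m₇)] = 0.571429·(66.714286) = 38.1224.

38.1224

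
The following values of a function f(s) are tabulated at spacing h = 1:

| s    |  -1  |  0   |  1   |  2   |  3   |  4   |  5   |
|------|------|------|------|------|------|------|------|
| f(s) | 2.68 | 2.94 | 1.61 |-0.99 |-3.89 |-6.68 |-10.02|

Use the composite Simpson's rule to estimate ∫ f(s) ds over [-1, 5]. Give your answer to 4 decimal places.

h = 1, n = 6.
(h/3)·[y₀ + 4y₁ + 2y₂ + 4y₃ + 2y₄ + 4y₅ + y₆] = 0.333333·(-30.82) = -10.2733.

-10.2733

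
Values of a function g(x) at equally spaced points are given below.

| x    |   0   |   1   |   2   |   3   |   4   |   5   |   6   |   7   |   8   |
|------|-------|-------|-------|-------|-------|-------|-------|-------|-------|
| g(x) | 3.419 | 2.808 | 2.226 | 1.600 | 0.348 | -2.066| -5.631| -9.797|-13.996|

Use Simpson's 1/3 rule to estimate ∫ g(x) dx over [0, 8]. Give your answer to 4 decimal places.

h = 1, n = 8.
(h/3)·[y₀ + 4y₁ + 2y₂ + 4y₃ + 2y₄ + 4y₅ + 2y₆ + 4y₇ + y₈] = 0.333333·(-46.511) = -15.5037.

-15.5037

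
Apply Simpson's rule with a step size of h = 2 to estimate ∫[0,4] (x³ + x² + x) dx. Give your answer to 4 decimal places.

h = (4 − 0)/2 = 2.
Nodes x₀,…,x₂ = 0, 2, 4.
f(x) = x³ + x² + x: f₀=0, f₁=14, f₂=84.
(h/3)·[f₀ + 4f₁ + f₂] = 0.666667·(140) = 93.3333.

93.3333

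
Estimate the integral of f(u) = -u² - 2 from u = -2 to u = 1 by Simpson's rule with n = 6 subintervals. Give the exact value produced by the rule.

-9

h = (1 − (-2))/6 = 0.5.
Nodes u₀,…,u₆ = -2, -1.5, -1, -0.5, 0, 0.5, 1.
f(u) = -u² - 2: f₀=-6, f₁=-4.25, f₂=-3, f₃=-2.25, f₄=-2, f₅=-2.25, f₆=-3.
(h/3)·[f₀ + 4f₁ + 2f₂ + 4f₃ + 2f₄ + 4f₅ + f₆] = 0.166667·(-54) = -9.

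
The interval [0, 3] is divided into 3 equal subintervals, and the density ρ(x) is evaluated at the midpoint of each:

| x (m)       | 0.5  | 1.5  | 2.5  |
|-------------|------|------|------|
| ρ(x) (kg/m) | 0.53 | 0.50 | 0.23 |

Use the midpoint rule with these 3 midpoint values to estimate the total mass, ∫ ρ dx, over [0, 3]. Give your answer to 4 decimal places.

1.2600

h = 1, n = 3.
h·[y(m₁) + y(m₂) + y(m₃)] = 1·(1.26) = 1.2600.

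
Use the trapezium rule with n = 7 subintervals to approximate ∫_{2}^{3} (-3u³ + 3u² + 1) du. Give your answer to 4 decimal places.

-28.8163

h = (3 − 2)/7 = 0.142857.
Nodes u₀,…,u₇ = 2, 2.142857, 2.285714, 2.428571, 2.571429, 2.714286, 2.857143, 3.
f(u) = -3u³ + 3u² + 1: f₀=-11, f₁=-14.743440, f₂=-19.151603, f₃=-24.276968, f₄=-30.172012, f₅=-36.889213, f₆=-44.481050, f₇=-53.
(h/2)·[f₀ + 2f₁ + 2f₂ + 2f₃ + 2f₄ + 2f₅ + 2f₆ + f₇] = 0.071429·(-403.428571) = -28.8163.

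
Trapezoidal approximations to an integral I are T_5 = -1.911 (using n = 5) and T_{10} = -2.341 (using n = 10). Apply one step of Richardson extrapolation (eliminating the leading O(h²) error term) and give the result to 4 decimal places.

-2.4843

R = (4·T_{10} − T_5) / 3 = (4·(-2.341) − (-1.911))/3 = (-7.453)/3 = -2.4843.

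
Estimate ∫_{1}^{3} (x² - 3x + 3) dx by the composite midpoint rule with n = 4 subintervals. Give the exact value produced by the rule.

2.625

h = (3 − 1)/4 = 0.5.
Midpoints m₁,…,m₄ = 1.25, 1.75, 2.25, 2.75.
f(m₁)=0.8125, f(m₂)=0.8125, f(m₃)=1.3125, f(m₄)=2.3125.
h·[f(m₁) + f(m₂) + f(m₃) + f(m₄)] = 0.5·(5.25) = 2.625.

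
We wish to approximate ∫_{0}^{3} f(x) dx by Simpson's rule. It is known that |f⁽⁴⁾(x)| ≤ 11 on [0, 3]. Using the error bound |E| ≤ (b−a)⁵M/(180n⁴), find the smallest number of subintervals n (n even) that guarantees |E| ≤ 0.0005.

14

Need 2673/(180n⁴) ≤ 0.0005.
n⁴ ≥ 2673/(180·0.0005) = 29700 ⇒ n ≥ 13.1277, so the smallest even n is 14. (n must be even for Simpson's rule.)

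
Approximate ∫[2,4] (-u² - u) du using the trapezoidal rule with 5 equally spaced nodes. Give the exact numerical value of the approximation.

-24.75

h = (4 − 2)/4 = 0.5.
Nodes u₀,…,u₄ = 2, 2.5, 3, 3.5, 4.
f(u) = -u² - u: f₀=-6, f₁=-8.75, f₂=-12, f₃=-15.75, f₄=-20.
(h/2)·[f₀ + 2f₁ + 2f₂ + 2f₃ + f₄] = 0.25·(-99) = -24.75.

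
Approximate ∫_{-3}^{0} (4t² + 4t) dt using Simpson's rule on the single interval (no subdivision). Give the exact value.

18

S = (b−a)/6 · [f(-3) + 4f(-1.5) + f(0)] = 0.5·[24 + 4·3 + 0] = 18.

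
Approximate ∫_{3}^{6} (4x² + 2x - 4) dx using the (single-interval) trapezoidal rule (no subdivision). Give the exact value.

T = (b−a)/2 · [f(3) + f(6)] = 1.5·[38 + 152] = 285.

285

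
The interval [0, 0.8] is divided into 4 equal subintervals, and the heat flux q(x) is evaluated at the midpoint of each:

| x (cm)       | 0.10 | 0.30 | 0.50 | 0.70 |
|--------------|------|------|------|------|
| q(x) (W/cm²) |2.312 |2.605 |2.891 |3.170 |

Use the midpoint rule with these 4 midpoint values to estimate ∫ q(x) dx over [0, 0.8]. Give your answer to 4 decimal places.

h = 0.2, n = 4.
h·[y(m₁) + y(m₂) + y(m₃) + y(m₄)] = 0.2·(10.978) = 2.1956.

2.1956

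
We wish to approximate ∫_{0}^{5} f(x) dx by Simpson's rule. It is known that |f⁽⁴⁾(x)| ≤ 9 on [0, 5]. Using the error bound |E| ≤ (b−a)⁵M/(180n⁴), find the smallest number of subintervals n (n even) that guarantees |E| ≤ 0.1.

Need 28125/(180n⁴) ≤ 0.1.
n⁴ ≥ 28125/(180·0.1) = 1562.5 ⇒ n ≥ 6.2872, so the smallest even n is 8. (n must be even for Simpson's rule.)

8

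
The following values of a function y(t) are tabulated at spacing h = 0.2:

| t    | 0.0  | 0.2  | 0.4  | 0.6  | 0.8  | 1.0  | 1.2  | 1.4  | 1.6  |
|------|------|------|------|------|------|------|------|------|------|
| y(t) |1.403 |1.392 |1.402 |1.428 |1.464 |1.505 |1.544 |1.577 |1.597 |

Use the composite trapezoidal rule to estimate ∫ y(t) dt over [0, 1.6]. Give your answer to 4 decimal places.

2.3624

h = 0.2, n = 8.
(h/2)·[y₀ + 2y₁ + 2y₂ + 2y₃ + 2y₄ + 2y₅ + 2y₆ + 2y₇ + y₈] = 0.1·(23.624) = 2.3624.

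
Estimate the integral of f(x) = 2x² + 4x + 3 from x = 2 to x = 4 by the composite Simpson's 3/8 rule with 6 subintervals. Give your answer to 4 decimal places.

67.3333

h = (4 − 2)/6 = 0.333333.
Nodes x₀,…,x₆ = 2, 2.333333, 2.666667, 3, 3.333333, 3.666667, 4.
f(x) = 2x² + 4x + 3: f₀=19, f₁=23.222222, f₂=27.888889, f₃=33, f₄=38.555556, f₅=44.555556, f₆=51.
(3h/8)·[f₀ + 3f₁ + 3f₂ + 2f₃ + 3f₄ + 3f₅ + f₆] = 0.125·(538.666667) = 67.3333.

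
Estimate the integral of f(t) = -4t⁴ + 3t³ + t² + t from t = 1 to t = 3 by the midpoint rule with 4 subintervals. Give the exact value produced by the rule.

h = (3 − 1)/4 = 0.5.
Midpoints m₁,…,m₄ = 1.25, 1.75, 2.25, 2.75.
f(m₁)=-1.09375, f(m₂)=-16.625, f(m₃)=-61.03125, f(m₄)=-156.0625.
h·[f(m₁) + f(m₂) + f(m₃) + f(m₄)] = 0.5·(-234.8125) = -117.40625.

-117.40625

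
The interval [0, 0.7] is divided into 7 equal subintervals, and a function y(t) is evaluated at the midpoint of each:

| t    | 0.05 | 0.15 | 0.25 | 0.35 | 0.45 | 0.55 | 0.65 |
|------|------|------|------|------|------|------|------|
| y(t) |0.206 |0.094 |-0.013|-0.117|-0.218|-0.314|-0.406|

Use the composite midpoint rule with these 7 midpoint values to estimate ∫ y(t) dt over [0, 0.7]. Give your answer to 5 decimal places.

-0.07680

h = 0.1, n = 7.
h·[y(m₁) + y(m₂) + y(m₃) + y(m₄) + y(m₅) + y(m₆) + y(m₇)] = 0.1·(-0.768) = -0.07680.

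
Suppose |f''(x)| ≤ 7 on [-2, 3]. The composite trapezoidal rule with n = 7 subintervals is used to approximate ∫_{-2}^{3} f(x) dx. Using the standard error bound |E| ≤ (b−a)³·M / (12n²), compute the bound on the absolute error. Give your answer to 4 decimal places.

1.4881

|E| ≤ (5)³·7 / (12·7²) = 875/588 = 1.4881.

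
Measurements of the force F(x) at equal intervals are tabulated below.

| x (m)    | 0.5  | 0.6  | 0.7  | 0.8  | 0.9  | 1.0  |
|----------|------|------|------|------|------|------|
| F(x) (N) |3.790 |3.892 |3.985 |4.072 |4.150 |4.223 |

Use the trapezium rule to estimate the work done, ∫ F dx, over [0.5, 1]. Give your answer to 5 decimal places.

2.01055

h = 0.1, n = 5.
(h/2)·[y₀ + 2y₁ + 2y₂ + 2y₃ + 2y₄ + y₅] = 0.05·(40.211) = 2.01055.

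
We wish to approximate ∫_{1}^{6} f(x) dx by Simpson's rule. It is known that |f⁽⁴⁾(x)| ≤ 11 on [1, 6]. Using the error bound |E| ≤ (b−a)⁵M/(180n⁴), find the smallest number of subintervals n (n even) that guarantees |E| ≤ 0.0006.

24

Need 34375/(180n⁴) ≤ 0.0006.
n⁴ ≥ 34375/(180·0.0006) = 318287 ⇒ n ≥ 23.7522, so the smallest even n is 24. (n must be even for Simpson's rule.)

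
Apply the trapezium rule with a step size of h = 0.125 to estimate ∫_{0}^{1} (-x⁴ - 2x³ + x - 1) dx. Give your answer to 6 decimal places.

h = (1 − 0)/8 = 0.125.
Nodes x₀,…,x₈ = 0, 0.125, 0.25, 0.375, 0.5, 0.625, 0.75, 0.875, 1.
f(x) = -x⁴ - 2x³ + x - 1: f₀=-1, f₁=-0.879150390625, f₂=-0.78515625, f₃=-0.750244140625, f₄=-0.8125, f₅=-1.015869140625, f₆=-1.41015625, f₇=-2.051025390625, f₈=-3.
(h/2)·[f₀ + 2f₁ + 2f₂ + 2f₃ + 2f₄ + 2f₅ + 2f₆ + 2f₇ + f₈] = 0.0625·(-19.408203125) = -1.213013.

-1.213013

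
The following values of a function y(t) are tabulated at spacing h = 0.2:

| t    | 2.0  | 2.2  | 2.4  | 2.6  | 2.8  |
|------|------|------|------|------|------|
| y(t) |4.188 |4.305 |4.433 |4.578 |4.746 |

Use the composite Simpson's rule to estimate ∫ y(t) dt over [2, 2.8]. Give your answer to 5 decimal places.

h = 0.2, n = 4.
(h/3)·[y₀ + 4y₁ + 2y₂ + 4y₃ + y₄] = 0.066667·(53.332) = 3.55547.

3.55547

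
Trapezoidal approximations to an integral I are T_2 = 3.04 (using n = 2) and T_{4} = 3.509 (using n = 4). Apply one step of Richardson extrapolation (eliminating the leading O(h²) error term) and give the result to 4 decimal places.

3.6653

R = (4·T_{4} − T_2) / 3 = (4·3.509 − 3.04)/3 = (10.996)/3 = 3.6653.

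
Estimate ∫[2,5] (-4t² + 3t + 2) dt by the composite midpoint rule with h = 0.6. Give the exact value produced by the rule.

-118.14

h = (5 − 2)/5 = 0.6.
Midpoints m₁,…,m₅ = 2.3, 2.9, 3.5, 4.1, 4.7.
f(m₁)=-12.26, f(m₂)=-22.94, f(m₃)=-36.5, f(m₄)=-52.94, f(m₅)=-72.26.
h·[f(m₁) + f(m₂) + f(m₃) + f(m₄) + f(m₅)] = 0.6·(-196.9) = -118.14.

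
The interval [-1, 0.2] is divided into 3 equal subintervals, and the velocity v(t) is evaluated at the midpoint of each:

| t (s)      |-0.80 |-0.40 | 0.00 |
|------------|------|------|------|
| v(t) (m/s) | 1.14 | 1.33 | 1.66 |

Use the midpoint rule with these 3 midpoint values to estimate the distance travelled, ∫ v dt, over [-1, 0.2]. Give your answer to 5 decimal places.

h = 0.4, n = 3.
h·[y(m₁) + y(m₂) + y(m₃)] = 0.4·(4.13) = 1.65200.

1.65200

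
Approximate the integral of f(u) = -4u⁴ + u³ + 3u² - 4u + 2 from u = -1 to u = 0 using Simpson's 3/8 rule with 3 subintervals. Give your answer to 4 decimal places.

h = (0 − (-1))/3 = 0.333333.
Nodes u₀,…,u₃ = -1, -0.666667, -0.333333, 0.
f(u) = -4u⁴ + u³ + 3u² - 4u + 2: f₀=4, f₁=4.913580, f₂=3.580247, f₃=2.
(3h/8)·[f₀ + 3f₁ + 3f₂ + f₃] = 0.125·(31.481481) = 3.9352.

3.9352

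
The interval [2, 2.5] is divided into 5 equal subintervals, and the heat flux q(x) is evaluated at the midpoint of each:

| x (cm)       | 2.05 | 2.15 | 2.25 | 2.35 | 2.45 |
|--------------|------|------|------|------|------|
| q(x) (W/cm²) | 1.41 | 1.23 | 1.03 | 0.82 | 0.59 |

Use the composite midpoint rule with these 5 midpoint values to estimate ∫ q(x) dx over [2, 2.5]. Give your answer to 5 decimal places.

h = 0.1, n = 5.
h·[y(m₁) + y(m₂) + y(m₃) + y(m₄) + y(m₅)] = 0.1·(5.08) = 0.50800.

0.50800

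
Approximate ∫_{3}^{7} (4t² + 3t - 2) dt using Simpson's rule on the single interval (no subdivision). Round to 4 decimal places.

S = (b−a)/6 · [f(3) + 4f(5) + f(7)] = 0.666667·[43 + 4·113 + 215] = 473.3333.

473.3333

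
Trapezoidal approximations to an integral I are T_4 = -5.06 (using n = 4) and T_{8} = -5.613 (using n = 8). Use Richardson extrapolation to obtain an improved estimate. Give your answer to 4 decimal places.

-5.7973

R = (4·T_{8} − T_4) / 3 = (4·(-5.613) − (-5.06))/3 = (-17.392)/3 = -5.7973.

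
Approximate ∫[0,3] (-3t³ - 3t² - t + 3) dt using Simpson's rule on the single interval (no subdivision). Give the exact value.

-83.25

S = (b−a)/6 · [f(0) + 4f(1.5) + f(3)] = 0.5·[3 + 4·(-15.375) + (-108)] = -83.25.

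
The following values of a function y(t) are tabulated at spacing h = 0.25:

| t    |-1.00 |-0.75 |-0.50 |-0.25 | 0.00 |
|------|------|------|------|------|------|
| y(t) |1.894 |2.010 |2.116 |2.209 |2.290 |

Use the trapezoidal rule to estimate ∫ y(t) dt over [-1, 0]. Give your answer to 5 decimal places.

2.10675

h = 0.25, n = 4.
(h/2)·[y₀ + 2y₁ + 2y₂ + 2y₃ + y₄] = 0.125·(16.854) = 2.10675.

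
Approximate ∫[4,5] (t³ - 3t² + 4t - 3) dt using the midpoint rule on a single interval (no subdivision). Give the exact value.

45.375

M = (b−a)·f(4.5) = 1·(45.375) = 45.375.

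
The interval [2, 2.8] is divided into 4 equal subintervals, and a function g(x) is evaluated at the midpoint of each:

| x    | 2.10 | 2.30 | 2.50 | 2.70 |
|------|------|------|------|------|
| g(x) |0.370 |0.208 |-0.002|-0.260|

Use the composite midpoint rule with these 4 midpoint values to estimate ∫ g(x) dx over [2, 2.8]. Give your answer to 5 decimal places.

h = 0.2, n = 4.
h·[y(m₁) + y(m₂) + y(m₃) + y(m₄)] = 0.2·(0.316) = 0.06320.

0.06320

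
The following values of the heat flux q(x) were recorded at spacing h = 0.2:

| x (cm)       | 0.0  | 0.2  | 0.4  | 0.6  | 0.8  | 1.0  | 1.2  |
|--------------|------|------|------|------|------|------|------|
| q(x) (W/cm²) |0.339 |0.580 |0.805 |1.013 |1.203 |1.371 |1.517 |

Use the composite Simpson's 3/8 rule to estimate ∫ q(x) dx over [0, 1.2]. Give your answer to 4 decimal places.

h = 0.2, n = 6.
(3h/8)·[y₀ + 3y₁ + 3y₂ + 2y₃ + 3y₄ + 3y₅ + y₆] = 0.075·(15.759) = 1.1819.

1.1819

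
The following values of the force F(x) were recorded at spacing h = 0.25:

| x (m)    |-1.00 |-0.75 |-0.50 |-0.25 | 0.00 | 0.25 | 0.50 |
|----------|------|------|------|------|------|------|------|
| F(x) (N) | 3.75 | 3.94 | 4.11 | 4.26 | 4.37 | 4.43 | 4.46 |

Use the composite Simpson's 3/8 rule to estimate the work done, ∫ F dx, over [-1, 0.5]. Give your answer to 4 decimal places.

6.3075

h = 0.25, n = 6.
(3h/8)·[y₀ + 3y₁ + 3y₂ + 2y₃ + 3y₄ + 3y₅ + y₆] = 0.09375·(67.28) = 6.3075.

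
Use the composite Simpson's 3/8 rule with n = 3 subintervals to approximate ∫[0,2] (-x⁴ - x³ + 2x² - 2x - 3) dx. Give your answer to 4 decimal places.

-15.1852

h = (2 − 0)/3 = 0.666667.
Nodes x₀,…,x₃ = 0, 0.666667, 1.333333, 2.
f(x) = -x⁴ - x³ + 2x² - 2x - 3: f₀=-3, f₁=-3.938272, f₂=-7.641975, f₃=-23.
(3h/8)·[f₀ + 3f₁ + 3f₂ + f₃] = 0.25·(-60.740741) = -15.1852.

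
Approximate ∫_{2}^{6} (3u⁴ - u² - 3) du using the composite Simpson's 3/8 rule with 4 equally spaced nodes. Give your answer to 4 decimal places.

h = (6 − 2)/3 = 1.333333.
Nodes u₀,…,u₃ = 2, 3.333333, 4.666667, 6.
f(u) = 3u⁴ - u² - 3: f₀=41, f₁=356.259259, f₂=1398.037037, f₃=3849.
(3h/8)·[f₀ + 3f₁ + 3f₂ + f₃] = 0.5·(9152.888889) = 4576.4444.

4576.4444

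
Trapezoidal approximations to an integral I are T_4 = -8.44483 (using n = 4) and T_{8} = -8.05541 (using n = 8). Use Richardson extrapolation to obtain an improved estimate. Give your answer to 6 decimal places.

R = (4·T_{8} − T_4) / 3 = (4·(-8.05541) − (-8.44483))/3 = (-23.77681)/3 = -7.925603.

-7.925603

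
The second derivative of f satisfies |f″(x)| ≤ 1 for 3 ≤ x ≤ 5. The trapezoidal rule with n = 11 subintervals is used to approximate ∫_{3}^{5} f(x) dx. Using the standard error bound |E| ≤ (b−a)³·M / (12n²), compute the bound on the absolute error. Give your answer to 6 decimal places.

|E| ≤ (2)³·1 / (12·11²) = 8/1452 = 0.005510.

0.005510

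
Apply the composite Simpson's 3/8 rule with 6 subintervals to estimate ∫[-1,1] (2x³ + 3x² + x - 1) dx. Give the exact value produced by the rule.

0

h = (1 − (-1))/6 = 0.333333.
Nodes x₀,…,x₆ = -1, -0.666667, -0.333333, 0, 0.333333, 0.666667, 1.
f(x) = 2x³ + 3x² + x - 1: f₀=-1, f₁=-0.925926, f₂=-1.074074, f₃=-1, f₄=-0.259259, f₅=1.592593, f₆=5.
(3h/8)·[f₀ + 3f₁ + 3f₂ + 2f₃ + 3f₄ + 3f₅ + f₆] = 0.125·(0) = 0.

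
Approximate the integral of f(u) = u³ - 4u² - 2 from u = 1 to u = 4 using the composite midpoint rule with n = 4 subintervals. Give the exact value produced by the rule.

h = (4 − 1)/4 = 0.75.
Midpoints m₁,…,m₄ = 1.375, 2.125, 2.875, 3.625.
f(m₁)=-6.962890625, f(m₂)=-10.466796875, f(m₃)=-11.298828125, f(m₄)=-6.927734375.
h·[f(m₁) + f(m₂) + f(m₃) + f(m₄)] = 0.75·(-35.65625) = -26.7421875.

-26.7421875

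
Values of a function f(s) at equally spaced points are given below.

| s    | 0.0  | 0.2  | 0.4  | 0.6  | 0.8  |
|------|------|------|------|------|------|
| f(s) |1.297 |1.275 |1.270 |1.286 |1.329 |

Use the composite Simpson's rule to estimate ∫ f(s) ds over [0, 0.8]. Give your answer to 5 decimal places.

h = 0.2, n = 4.
(h/3)·[y₀ + 4y₁ + 2y₂ + 4y₃ + y₄] = 0.066667·(15.410) = 1.02733.

1.02733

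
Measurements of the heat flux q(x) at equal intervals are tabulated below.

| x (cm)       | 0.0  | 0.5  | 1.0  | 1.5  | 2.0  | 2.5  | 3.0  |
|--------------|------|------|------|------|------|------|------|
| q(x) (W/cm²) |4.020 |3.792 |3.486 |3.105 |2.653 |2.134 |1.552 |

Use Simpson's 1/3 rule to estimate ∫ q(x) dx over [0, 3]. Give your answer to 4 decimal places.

8.9957

h = 0.5, n = 6.
(h/3)·[y₀ + 4y₁ + 2y₂ + 4y₃ + 2y₄ + 4y₅ + y₆] = 0.166667·(53.974) = 8.9957.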